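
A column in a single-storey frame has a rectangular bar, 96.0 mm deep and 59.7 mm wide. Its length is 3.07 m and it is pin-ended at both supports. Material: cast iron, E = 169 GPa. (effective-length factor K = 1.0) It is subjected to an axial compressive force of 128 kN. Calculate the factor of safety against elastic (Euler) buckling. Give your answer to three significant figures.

n ≈ 2.35

Buckling occurs about the weak axis: I_min = h·b³/12 with b = 59.7 mm (the shorter side).
I_min = 96.0×59.7³/12 = 1.702×10^6 mm⁴
I = 1.702×10^6 mm⁴ = 1.702×10^-6 m⁴
Effective length L_e = K·L = 1 × 3.07 = 3.070 m
P_cr = π²EI / L_e² = π² × 169×10⁹ × 1.702×10^-6 / 3.070² = 3.012×10^5 N
Factor of safety n = P_cr / P = 301.25 / 128 = 2.35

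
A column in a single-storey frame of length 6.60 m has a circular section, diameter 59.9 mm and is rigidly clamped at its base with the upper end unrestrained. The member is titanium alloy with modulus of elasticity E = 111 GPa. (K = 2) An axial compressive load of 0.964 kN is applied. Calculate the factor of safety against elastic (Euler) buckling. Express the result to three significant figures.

n ≈ 4.12

I = πd⁴/64 = π×59.9⁴/64 = 6.319×10^5 mm⁴
I = 6.319×10^5 mm⁴ = 6.319×10^-7 m⁴
Effective length L_e = K·L = 2 × 6.60 = 13.20 m
P_cr = π²EI / L_e² = π² × 111×10⁹ × 6.319×10^-7 / 13.20² = 3.973×10^3 N
Factor of safety n = P_cr / P = 3.9733 / 0.964 = 4.12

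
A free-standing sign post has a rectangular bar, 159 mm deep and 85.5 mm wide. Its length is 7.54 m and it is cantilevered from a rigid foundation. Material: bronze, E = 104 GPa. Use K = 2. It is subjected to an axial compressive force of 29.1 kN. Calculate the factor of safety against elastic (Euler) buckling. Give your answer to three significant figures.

n ≈ 1.28

Buckling occurs about the weak axis: I_min = h·b³/12 with b = 85.5 mm (the shorter side).
I_min = 159×85.5³/12 = 8.282×10^6 mm⁴
I = 8.282×10^6 mm⁴ = 8.282×10^-6 m⁴
Effective length L_e = K·L = 2 × 7.54 = 15.08 m
P_cr = π²EI / L_e² = π² × 104×10⁹ × 8.282×10^-6 / 15.08² = 3.738×10^4 N
Factor of safety n = P_cr / P = 37.380 / 29.1 = 1.28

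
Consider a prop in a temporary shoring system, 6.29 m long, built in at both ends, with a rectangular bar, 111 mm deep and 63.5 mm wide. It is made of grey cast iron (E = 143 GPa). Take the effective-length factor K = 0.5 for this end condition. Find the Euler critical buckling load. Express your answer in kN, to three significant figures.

P_cr ≈ 338 kN

Buckling occurs about the weak axis: I_min = h·b³/12 with b = 63.5 mm (the shorter side).
I_min = 111×63.5³/12 = 2.368×10^6 mm⁴
I = 2.368×10^6 mm⁴ = 2.368×10^-6 m⁴
Effective length L_e = K·L = 0.5 × 6.29 = 3.145 m
P_cr = π²EI / L_e² = π² × 143×10⁹ × 2.368×10^-6 / 3.145² = 3.380×10^5 N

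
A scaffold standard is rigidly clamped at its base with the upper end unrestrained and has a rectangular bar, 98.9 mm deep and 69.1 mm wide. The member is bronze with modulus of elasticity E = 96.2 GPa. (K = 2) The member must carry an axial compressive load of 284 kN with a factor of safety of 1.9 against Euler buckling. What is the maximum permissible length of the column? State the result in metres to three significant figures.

L_max ≈ 1.09 m

Buckling occurs about the weak axis: I_min = h·b³/12 with b = 69.1 mm (the shorter side).
I_min = 98.9×69.1³/12 = 2.719×10^6 mm⁴
I = 2.719×10^-6 m⁴
Required critical load P_cr = n·P = 1.9 × 284 = 539.6 kN = 5.396×10^5 N
From P_cr = π²EI/(K·L)²:  L = (1/K)·√(π²EI/P_cr) = (1/2)·√(π²×9.62×10^10×2.719×10^-6/5.396×10^5)
L = 1.09 m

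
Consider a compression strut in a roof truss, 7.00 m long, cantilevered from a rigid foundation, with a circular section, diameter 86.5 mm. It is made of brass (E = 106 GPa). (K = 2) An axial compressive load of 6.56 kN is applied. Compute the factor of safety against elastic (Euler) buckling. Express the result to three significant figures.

n ≈ 2.24

I = πd⁴/64 = π×86.5⁴/64 = 2.748×10^6 mm⁴
I = 2.748×10^6 mm⁴ = 2.748×10^-6 m⁴
Effective length L_e = K·L = 2 × 7.00 = 14.00 m
P_cr = π²EI / L_e² = π² × 106×10⁹ × 2.748×10^-6 / 14.00² = 1.467×10^4 N
Factor of safety n = P_cr / P = 14.668 / 6.56 = 2.24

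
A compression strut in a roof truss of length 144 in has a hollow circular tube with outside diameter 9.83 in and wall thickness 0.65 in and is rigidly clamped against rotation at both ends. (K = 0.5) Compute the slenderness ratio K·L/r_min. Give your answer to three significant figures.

Inner diameter d_i = 9.83 − 2×0.65 = 8.530 in
I = π(d_o⁴ − d_i⁴)/64 = π(9.83⁴ − 8.530⁴)/64 = 198.5 in⁴
A = 18.75 in²;  r_min = √(I/A) = √(198.5/18.75) = 3.254 in
L_e = K·L = 0.5 × 144 = 72.00 in
λ = L_e / r_min = 72.000 / 3.254 = 22.1

λ ≈ 22.1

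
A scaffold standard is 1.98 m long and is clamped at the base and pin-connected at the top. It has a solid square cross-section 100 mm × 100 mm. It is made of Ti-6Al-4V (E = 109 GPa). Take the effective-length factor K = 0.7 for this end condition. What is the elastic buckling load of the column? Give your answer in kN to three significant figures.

I = a⁴/12 = 100⁴/12 = 8.333×10^6 mm⁴
I = 8.333×10^6 mm⁴ = 8.333×10^-6 m⁴
Effective length L_e = K·L = 0.7 × 1.98 = 1.386 m
P_cr = π²EI / L_e² = π² × 109×10⁹ × 8.333×10^-6 / 1.386² = 4.667×10^6 N

P_cr ≈ 4670 kN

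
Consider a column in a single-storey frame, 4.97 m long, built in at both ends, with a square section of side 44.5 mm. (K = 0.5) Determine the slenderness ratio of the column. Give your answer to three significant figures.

λ ≈ 193

For a square r = a/√12 = 44.5/√12 = 12.85 mm
L_e = K·L = 0.5 × 4.97 m = 2.485 m = 2485.0 mm
λ = L_e / r_min = 2485.0 / 12.85 = 193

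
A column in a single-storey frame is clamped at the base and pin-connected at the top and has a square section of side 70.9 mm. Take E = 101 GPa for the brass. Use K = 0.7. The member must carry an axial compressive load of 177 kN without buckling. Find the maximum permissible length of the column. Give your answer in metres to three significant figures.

I = a⁴/12 = 70.9⁴/12 = 2.106×10^6 mm⁴
I = 2.106×10^-6 m⁴
At the buckling limit P_cr = P = 1.770×10^5 N
From P_cr = π²EI/(K·L)²:  L = (1/K)·√(π²EI/P_cr) = (1/0.7)·√(π²×1.01×10^11×2.106×10^-6/1.770×10^5)
L = 4.92 m

L_max ≈ 4.92 m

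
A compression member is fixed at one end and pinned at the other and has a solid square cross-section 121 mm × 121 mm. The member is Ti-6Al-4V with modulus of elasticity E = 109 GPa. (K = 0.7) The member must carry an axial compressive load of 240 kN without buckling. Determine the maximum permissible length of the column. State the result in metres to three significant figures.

I = a⁴/12 = 121⁴/12 = 1.786×10^7 mm⁴
I = 1.786×10^-5 m⁴
At the buckling limit P_cr = P = 2.400×10^5 N
From P_cr = π²EI/(K·L)²:  L = (1/K)·√(π²EI/P_cr) = (1/0.7)·√(π²×1.09×10^11×1.786×10^-5/2.400×10^5)
L = 12.8 m

L_max ≈ 12.8 m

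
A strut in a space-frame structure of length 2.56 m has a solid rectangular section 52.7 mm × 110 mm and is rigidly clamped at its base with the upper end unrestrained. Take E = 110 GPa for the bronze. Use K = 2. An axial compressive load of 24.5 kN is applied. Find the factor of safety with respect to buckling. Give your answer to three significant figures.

Buckling occurs about the weak axis: I_min = h·b³/12 with b = 52.7 mm (the shorter side).
I_min = 110×52.7³/12 = 1.342×10^6 mm⁴
I = 1.342×10^6 mm⁴ = 1.342×10^-6 m⁴
Effective length L_e = K·L = 2 × 2.56 = 5.120 m
P_cr = π²EI / L_e² = π² × 110×10⁹ × 1.342×10^-6 / 5.120² = 5.556×10^4 N
Factor of safety n = P_cr / P = 55.564 / 24.5 = 2.27

n ≈ 2.27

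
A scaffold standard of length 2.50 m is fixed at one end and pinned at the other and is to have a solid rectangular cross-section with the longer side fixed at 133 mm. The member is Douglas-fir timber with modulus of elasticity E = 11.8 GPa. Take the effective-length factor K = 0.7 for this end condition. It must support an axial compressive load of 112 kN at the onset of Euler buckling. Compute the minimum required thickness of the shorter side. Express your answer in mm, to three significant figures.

b ≈ 64.3 mm

L_e = K·L = 0.7 × 2.50 = 1.750 m
Required I = P_cr·L_e²/(π²E) = 1.120×10^5 × 1.750² / (π² × 1.18×10^10) = 2.945×10^-6 m⁴
I_req = 2.945×10^6 mm⁴
Rectangle, weak axis: I_min = h·b³/12 with h = 133 mm fixed  ⇒  b = (12I/h)^(1/3) = 64.3 mm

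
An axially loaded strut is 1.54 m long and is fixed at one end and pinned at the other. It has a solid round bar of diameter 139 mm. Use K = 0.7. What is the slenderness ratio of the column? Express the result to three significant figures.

For a solid circle r = d/4 = 139/4 = 34.75 mm
L_e = K·L = 0.7 × 1.54 m = 1.078 m = 1078.0 mm
λ = L_e / r_min = 1078.0 / 34.75 = 31.0

λ ≈ 31.0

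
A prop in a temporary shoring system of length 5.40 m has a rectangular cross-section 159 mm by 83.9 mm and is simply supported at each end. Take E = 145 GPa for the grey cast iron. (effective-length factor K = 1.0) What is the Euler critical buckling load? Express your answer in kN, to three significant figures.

P_cr ≈ 384 kN

Buckling occurs about the weak axis: I_min = h·b³/12 with b = 83.9 mm (the shorter side).
I_min = 159×83.9³/12 = 7.825×10^6 mm⁴
I = 7.825×10^6 mm⁴ = 7.825×10^-6 m⁴
Effective length L_e = K·L = 1 × 5.40 = 5.400 m
P_cr = π²EI / L_e² = π² × 145×10⁹ × 7.825×10^-6 / 5.400² = 3.840×10^5 N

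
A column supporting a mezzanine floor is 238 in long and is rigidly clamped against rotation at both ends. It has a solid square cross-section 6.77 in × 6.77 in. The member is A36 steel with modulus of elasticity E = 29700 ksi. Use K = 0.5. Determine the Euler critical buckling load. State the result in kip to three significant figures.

I = a⁴/12 = 6.77⁴/12 = 175.1 in⁴
Effective length L_e = K·L = 0.5 × 238 = 119.0 in
P_cr = π²EI / L_e² = π² × 29700×10³ × 175.1 / 119.0² = 3.624×10^6 lb

P_cr ≈ 3620 kip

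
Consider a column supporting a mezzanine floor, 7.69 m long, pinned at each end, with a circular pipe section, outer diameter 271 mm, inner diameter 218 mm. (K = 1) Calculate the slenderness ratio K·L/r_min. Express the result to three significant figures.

λ ≈ 88.4

d_o = 271 mm, d_i = 218 mm
I = π(d_o⁴ − d_i⁴)/64 = π(271⁴ − 218.0⁴)/64 = 1.539×10^8 mm⁴
A = 2.036×10^4 mm²;  r_min = √(I/A) = √(1.539×10^8/2.036×10^4) = 86.95 mm
L_e = K·L = 1 × 7.69 m = 7.690 m = 7690.0 mm
λ = L_e / r_min = 7690.0 / 86.95 = 88.4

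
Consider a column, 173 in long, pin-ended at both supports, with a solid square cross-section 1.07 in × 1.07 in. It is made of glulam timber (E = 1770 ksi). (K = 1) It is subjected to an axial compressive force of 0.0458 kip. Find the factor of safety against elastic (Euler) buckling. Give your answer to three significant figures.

I = a⁴/12 = 1.07⁴/12 = 0.1092 in⁴
Effective length L_e = K·L = 1 × 173 = 173.0 in
P_cr = π²EI / L_e² = π² × 1770×10³ × 0.1092 / 173.0² = 63.76 lb
Factor of safety n = P_cr / P = 0.063758 / 0.0458 = 1.39

n ≈ 1.39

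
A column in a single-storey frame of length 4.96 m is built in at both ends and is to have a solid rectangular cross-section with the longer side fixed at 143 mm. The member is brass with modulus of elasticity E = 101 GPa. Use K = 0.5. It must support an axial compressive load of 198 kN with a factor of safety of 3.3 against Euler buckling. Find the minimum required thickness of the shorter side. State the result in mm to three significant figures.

b ≈ 69.7 mm

Required P_cr = n·P = 3.3 × 198 = 653.4 kN
L_e = K·L = 0.5 × 4.96 = 2.480 m
Required I = P_cr·L_e²/(π²E) = 6.534×10^5 × 2.480² / (π² × 1.01×10^11) = 4.031×10^-6 m⁴
I_req = 4.031×10^6 mm⁴
Rectangle, weak axis: I_min = h·b³/12 with h = 143 mm fixed  ⇒  b = (12I/h)^(1/3) = 69.7 mm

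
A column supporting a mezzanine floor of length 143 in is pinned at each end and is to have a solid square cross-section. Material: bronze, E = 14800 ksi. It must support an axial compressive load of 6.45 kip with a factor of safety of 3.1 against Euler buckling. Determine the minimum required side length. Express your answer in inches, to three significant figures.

a ≈ 2.41 in

Required P_cr = n·P = 3.1 × 6.45 = 20.00 kip
L_e = K·L = 1 × 143 = 143.0 in
Required I = P_cr·L_e²/(π²E) = 2.000×10^4 × 143.0² / (π² × 1.48×10^7) = 2.799 in⁴
Solid square: I = a⁴/12  ⇒  a = (12I)^(1/4) = (12×2.799)^(1/4) = 2.41 in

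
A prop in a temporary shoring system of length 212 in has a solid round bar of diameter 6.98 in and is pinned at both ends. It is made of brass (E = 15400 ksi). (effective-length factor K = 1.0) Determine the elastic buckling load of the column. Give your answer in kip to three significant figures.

I = πd⁴/64 = π×6.98⁴/64 = 116.5 in⁴
Effective length L_e = K·L = 1 × 212 = 212.0 in
P_cr = π²EI / L_e² = π² × 15400×10³ × 116.5 / 212.0² = 3.940×10^5 lb

P_cr ≈ 394 kip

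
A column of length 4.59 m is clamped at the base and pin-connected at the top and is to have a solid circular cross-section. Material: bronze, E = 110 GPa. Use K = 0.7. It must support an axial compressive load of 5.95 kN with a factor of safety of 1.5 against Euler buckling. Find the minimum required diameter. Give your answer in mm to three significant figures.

Required P_cr = n·P = 1.5 × 5.95 = 8.925 kN
L_e = K·L = 0.7 × 4.59 = 3.213 m
Required I = P_cr·L_e²/(π²E) = 8.925×10^3 × 3.213² / (π² × 1.10×10^11) = 8.487×10^-8 m⁴
I_req = 8.487×10^4 mm⁴
Solid circle: I = πd⁴/64  ⇒  d = (64I/π)^(1/4) = (64×8.487×10^4/π)^(1/4) = 36.3 mm

d ≈ 36.3 mm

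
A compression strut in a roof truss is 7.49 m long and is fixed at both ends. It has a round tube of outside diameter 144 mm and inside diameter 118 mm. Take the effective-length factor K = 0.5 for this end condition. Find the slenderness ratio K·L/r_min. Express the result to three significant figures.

λ ≈ 80.5

d_o = 144 mm, d_i = 118 mm
I = π(d_o⁴ − d_i⁴)/64 = π(144⁴ − 118.0⁴)/64 = 1.159×10^7 mm⁴
A = 5.350×10^3 mm²;  r_min = √(I/A) = √(1.159×10^7/5.350×10^3) = 46.54 mm
L_e = K·L = 0.5 × 7.49 m = 3.745 m = 3745.0 mm
λ = L_e / r_min = 3745.0 / 46.54 = 80.5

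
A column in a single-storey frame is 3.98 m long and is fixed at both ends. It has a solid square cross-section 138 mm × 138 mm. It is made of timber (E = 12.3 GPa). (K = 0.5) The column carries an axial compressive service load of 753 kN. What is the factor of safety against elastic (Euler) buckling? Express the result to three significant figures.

n ≈ 1.23

I = a⁴/12 = 138⁴/12 = 3.022×10^7 mm⁴
I = 3.022×10^7 mm⁴ = 3.022×10^-5 m⁴
Effective length L_e = K·L = 0.5 × 3.98 = 1.990 m
P_cr = π²EI / L_e² = π² × 12.3×10⁹ × 3.022×10^-5 / 1.990² = 9.265×10^5 N
Factor of safety n = P_cr / P = 926.48 / 753 = 1.23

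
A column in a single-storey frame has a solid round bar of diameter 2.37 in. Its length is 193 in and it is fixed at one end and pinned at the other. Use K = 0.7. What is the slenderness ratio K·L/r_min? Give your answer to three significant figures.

For a solid circle r = d/4 = 2.37/4 = 0.5925 in
L_e = K·L = 0.7 × 193 = 135.1 in
λ = L_e / r_min = 135.10 / 0.5925 = 228

λ ≈ 228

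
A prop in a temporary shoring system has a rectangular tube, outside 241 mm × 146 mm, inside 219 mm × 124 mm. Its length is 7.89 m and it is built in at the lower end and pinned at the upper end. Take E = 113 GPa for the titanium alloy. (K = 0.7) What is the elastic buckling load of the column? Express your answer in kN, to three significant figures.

Weak-axis I_min = (h_o·b_o³ − h_i·b_i³)/12 with b_o = 146, b_i = 124.0 mm (shorter outer/inner sides).
I_min = (241×146³ − 219.0×124.0³)/12 = 2.771×10^7 mm⁴
I = 2.771×10^7 mm⁴ = 2.771×10^-5 m⁴
Effective length L_e = K·L = 0.7 × 7.89 = 5.523 m
P_cr = π²EI / L_e² = π² × 113×10⁹ × 2.771×10^-5 / 5.523² = 1.013×10^6 N

P_cr ≈ 1010 kN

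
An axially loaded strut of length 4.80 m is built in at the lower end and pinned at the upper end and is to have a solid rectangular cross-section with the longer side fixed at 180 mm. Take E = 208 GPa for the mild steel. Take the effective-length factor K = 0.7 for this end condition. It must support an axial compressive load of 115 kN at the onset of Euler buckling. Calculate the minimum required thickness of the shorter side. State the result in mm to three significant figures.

L_e = K·L = 0.7 × 4.80 = 3.360 m
Required I = P_cr·L_e²/(π²E) = 1.150×10^5 × 3.360² / (π² × 2.08×10^11) = 6.324×10^-7 m⁴
I_req = 6.324×10^5 mm⁴
Rectangle, weak axis: I_min = h·b³/12 with h = 180 mm fixed  ⇒  b = (12I/h)^(1/3) = 34.8 mm

b ≈ 34.8 mm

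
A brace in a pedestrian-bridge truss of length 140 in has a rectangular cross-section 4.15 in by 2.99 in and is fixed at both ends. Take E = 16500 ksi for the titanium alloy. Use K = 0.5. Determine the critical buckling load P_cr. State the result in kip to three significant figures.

P_cr ≈ 307 kip

Buckling occurs about the weak axis: I_min = h·b³/12 with b = 2.99 in (the shorter side).
I_min = 4.15×2.99³/12 = 9.244 in⁴
Effective length L_e = K·L = 0.5 × 140 = 70.00 in
P_cr = π²EI / L_e² = π² × 16500×10³ × 9.244 / 70.00² = 3.072×10^5 lb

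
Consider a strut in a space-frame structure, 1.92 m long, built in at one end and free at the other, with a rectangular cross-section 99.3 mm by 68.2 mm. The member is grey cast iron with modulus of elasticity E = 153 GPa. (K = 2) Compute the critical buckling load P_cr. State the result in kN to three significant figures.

Buckling occurs about the weak axis: I_min = h·b³/12 with b = 68.2 mm (the shorter side).
I_min = 99.3×68.2³/12 = 2.625×10^6 mm⁴
I = 2.625×10^6 mm⁴ = 2.625×10^-6 m⁴
Effective length L_e = K·L = 2 × 1.92 = 3.840 m
P_cr = π²EI / L_e² = π² × 153×10⁹ × 2.625×10^-6 / 3.840² = 2.688×10^5 N

P_cr ≈ 269 kN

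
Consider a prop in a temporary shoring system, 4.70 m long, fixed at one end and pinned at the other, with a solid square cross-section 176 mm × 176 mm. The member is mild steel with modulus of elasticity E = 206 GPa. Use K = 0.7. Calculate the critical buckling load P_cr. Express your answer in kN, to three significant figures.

P_cr ≈ 15000 kN

I = a⁴/12 = 176⁴/12 = 7.996×10^7 mm⁴
I = 7.996×10^7 mm⁴ = 7.996×10^-5 m⁴
Effective length L_e = K·L = 0.7 × 4.70 = 3.290 m
P_cr = π²EI / L_e² = π² × 206×10⁹ × 7.996×10^-5 / 3.290² = 1.502×10^7 N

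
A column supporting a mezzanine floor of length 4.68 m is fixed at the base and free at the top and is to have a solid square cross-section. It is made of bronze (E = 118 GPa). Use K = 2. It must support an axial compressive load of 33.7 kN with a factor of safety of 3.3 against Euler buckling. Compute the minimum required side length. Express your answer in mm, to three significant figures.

Required P_cr = n·P = 3.3 × 33.7 = 111.2 kN
L_e = K·L = 2 × 4.68 = 9.360 m
Required I = P_cr·L_e²/(π²E) = 1.112×10^5 × 9.360² / (π² × 1.18×10^11) = 8.366×10^-6 m⁴
I_req = 8.366×10^6 mm⁴
Solid square: I = a⁴/12  ⇒  a = (12I)^(1/4) = (12×8.366×10^6)^(1/4) = 100 mm

a ≈ 100 mm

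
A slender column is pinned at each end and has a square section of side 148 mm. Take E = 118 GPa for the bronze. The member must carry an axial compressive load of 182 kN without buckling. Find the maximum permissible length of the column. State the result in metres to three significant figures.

L_max ≈ 16.0 m

I = a⁴/12 = 148⁴/12 = 3.998×10^7 mm⁴
I = 3.998×10^-5 m⁴
At the buckling limit P_cr = P = 1.820×10^5 N
From P_cr = π²EI/(K·L)²:  L = (1/K)·√(π²EI/P_cr) = (1/1)·√(π²×1.18×10^11×3.998×10^-5/1.820×10^5)
L = 16.0 m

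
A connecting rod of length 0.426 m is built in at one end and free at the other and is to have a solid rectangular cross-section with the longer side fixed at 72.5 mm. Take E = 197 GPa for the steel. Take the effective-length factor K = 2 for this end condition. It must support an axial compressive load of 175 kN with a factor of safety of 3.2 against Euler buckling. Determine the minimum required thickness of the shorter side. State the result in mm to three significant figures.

Required P_cr = n·P = 3.2 × 175 = 560.0 kN
L_e = K·L = 2 × 0.426 = 0.8520 m
Required I = P_cr·L_e²/(π²E) = 5.600×10^5 × 0.8520² / (π² × 1.97×10^11) = 2.091×10^-7 m⁴
I_req = 2.091×10^5 mm⁴
Rectangle, weak axis: I_min = h·b³/12 with h = 72.5 mm fixed  ⇒  b = (12I/h)^(1/3) = 32.6 mm

b ≈ 32.6 mm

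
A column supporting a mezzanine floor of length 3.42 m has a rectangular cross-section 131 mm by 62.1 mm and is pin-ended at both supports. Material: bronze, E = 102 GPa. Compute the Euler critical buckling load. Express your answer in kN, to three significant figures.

P_cr ≈ 225 kN

Buckling occurs about the weak axis: I_min = h·b³/12 with b = 62.1 mm (the shorter side).
I_min = 131×62.1³/12 = 2.614×10^6 mm⁴
I = 2.614×10^6 mm⁴ = 2.614×10^-6 m⁴
Effective length L_e = K·L = 1 × 3.42 = 3.420 m
P_cr = π²EI / L_e² = π² × 102×10⁹ × 2.614×10^-6 / 3.420² = 2.250×10^5 N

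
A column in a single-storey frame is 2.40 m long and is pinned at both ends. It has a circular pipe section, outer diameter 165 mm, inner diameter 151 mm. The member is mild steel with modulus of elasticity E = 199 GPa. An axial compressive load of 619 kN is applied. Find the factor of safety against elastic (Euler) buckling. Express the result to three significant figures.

d_o = 165 mm, d_i = 151 mm
I = π(d_o⁴ − d_i⁴)/64 = π(165⁴ − 151.0⁴)/64 = 1.086×10^7 mm⁴
I = 1.086×10^7 mm⁴ = 1.086×10^-5 m⁴
Effective length L_e = K·L = 1 × 2.40 = 2.400 m
P_cr = π²EI / L_e² = π² × 199×10⁹ × 1.086×10^-5 / 2.400² = 3.704×10^6 N
Factor of safety n = P_cr / P = 3704.3 / 619 = 5.98

n ≈ 5.98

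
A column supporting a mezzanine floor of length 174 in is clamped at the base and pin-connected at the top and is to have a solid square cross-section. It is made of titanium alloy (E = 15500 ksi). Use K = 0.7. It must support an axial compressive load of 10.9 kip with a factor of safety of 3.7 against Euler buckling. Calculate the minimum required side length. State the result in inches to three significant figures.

Required P_cr = n·P = 3.7 × 10.9 = 40.33 kip
L_e = K·L = 0.7 × 174 = 121.8 in
Required I = P_cr·L_e²/(π²E) = 4.033×10^4 × 121.8² / (π² × 1.55×10^7) = 3.911 in⁴
Solid square: I = a⁴/12  ⇒  a = (12I)^(1/4) = (12×3.911)^(1/4) = 2.62 in

a ≈ 2.62 in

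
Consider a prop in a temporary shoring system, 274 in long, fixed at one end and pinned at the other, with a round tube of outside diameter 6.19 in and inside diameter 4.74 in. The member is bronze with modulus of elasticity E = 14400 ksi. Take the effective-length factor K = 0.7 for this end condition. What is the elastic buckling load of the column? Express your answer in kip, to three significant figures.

d_o = 6.19 in, d_i = 4.74 in
I = π(d_o⁴ − d_i⁴)/64 = π(6.19⁴ − 4.740⁴)/64 = 47.29 in⁴
Effective length L_e = K·L = 0.7 × 274 = 191.8 in
P_cr = π²EI / L_e² = π² × 14400×10³ × 47.29 / 191.8² = 1.827×10^5 lb

P_cr ≈ 183 kip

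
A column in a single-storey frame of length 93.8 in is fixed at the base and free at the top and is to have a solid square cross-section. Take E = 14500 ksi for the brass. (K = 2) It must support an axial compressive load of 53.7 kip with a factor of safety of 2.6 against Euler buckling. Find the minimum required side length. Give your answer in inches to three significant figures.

a ≈ 4.51 in

Required P_cr = n·P = 2.6 × 53.7 = 139.6 kip
L_e = K·L = 2 × 93.8 = 187.6 in
Required I = P_cr·L_e²/(π²E) = 1.396×10^5 × 187.6² / (π² × 1.45×10^7) = 34.34 in⁴
Solid square: I = a⁴/12  ⇒  a = (12I)^(1/4) = (12×34.34)^(1/4) = 4.51 in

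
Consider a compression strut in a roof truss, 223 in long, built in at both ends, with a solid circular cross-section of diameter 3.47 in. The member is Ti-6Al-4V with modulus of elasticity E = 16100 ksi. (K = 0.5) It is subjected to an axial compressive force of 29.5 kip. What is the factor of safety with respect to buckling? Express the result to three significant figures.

n ≈ 3.08

I = πd⁴/64 = π×3.47⁴/64 = 7.117 in⁴
Effective length L_e = K·L = 0.5 × 223 = 111.5 in
P_cr = π²EI / L_e² = π² × 16100×10³ × 7.117 / 111.5² = 9.096×10^4 lb
Factor of safety n = P_cr / P = 90.963 / 29.5 = 3.08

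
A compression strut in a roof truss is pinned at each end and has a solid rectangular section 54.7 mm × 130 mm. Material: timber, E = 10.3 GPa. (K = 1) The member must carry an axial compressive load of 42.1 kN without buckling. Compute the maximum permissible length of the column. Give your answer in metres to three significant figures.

Buckling occurs about the weak axis: I_min = h·b³/12 with b = 54.7 mm (the shorter side).
I_min = 130×54.7³/12 = 1.773×10^6 mm⁴
I = 1.773×10^-6 m⁴
At the buckling limit P_cr = P = 4.210×10^4 N
From P_cr = π²EI/(K·L)²:  L = (1/K)·√(π²EI/P_cr) = (1/1)·√(π²×1.03×10^10×1.773×10^-6/4.210×10^4)
L = 2.07 m

L_max ≈ 2.07 m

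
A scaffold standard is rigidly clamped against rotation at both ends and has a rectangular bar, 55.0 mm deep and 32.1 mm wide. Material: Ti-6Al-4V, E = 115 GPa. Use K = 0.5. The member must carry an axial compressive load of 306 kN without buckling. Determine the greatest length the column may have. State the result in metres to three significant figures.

Buckling occurs about the weak axis: I_min = h·b³/12 with b = 32.1 mm (the shorter side).
I_min = 55.0×32.1³/12 = 1.516×10^5 mm⁴
I = 1.516×10^-7 m⁴
At the buckling limit P_cr = P = 3.060×10^5 N
From P_cr = π²EI/(K·L)²:  L = (1/K)·√(π²EI/P_cr) = (1/0.5)·√(π²×1.15×10^11×1.516×10^-7/3.060×10^5)
L = 1.50 m

L_max ≈ 1.50 m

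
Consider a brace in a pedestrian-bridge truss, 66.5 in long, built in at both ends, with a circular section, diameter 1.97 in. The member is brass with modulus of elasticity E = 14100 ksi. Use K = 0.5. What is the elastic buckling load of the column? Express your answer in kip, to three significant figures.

P_cr ≈ 93.1 kip

I = πd⁴/64 = π×1.97⁴/64 = 0.7393 in⁴
Effective length L_e = K·L = 0.5 × 66.5 = 33.25 in
P_cr = π²EI / L_e² = π² × 14100×10³ × 0.7393 / 33.25² = 9.306×10^4 lb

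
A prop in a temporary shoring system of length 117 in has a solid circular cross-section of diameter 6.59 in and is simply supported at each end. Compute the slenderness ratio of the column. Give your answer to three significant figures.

λ ≈ 71.0

For a solid circle r = d/4 = 6.59/4 = 1.648 in
L_e = K·L = 1 × 117 = 117.0 in
λ = L_e / r_min = 117.00 / 1.648 = 71.0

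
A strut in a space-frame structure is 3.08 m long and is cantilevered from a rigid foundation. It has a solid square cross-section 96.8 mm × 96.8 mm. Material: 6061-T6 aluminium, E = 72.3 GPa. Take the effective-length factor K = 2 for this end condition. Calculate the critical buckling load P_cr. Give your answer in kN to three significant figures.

I = a⁴/12 = 96.8⁴/12 = 7.317×10^6 mm⁴
I = 7.317×10^6 mm⁴ = 7.317×10^-6 m⁴
Effective length L_e = K·L = 2 × 3.08 = 6.160 m
P_cr = π²EI / L_e² = π² × 72.3×10⁹ × 7.317×10^-6 / 6.160² = 1.376×10^5 N

P_cr ≈ 138 kN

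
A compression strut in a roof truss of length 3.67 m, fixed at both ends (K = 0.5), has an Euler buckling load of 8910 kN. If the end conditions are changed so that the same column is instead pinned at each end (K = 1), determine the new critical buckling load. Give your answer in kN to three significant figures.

P_cr ∝ 1/K², so P_cr,new = P_cr,old × (K_old/K_new)² = 8910 × (0.5/1)²
= 8910 × 0.2500 = 2230 kN

P_cr ≈ 2230 kN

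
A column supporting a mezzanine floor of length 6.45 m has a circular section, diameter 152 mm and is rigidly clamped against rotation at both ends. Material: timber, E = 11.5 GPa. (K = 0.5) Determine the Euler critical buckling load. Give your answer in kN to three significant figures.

I = πd⁴/64 = π×152⁴/64 = 2.620×10^7 mm⁴
I = 2.620×10^7 mm⁴ = 2.620×10^-5 m⁴
Effective length L_e = K·L = 0.5 × 6.45 = 3.225 m
P_cr = π²EI / L_e² = π² × 11.5×10⁹ × 2.620×10^-5 / 3.225² = 2.859×10^5 N

P_cr ≈ 286 kN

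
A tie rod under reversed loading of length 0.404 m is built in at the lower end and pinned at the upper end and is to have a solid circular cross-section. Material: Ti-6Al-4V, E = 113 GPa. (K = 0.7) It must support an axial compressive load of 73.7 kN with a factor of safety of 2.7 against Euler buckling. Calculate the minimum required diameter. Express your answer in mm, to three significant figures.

d ≈ 23.2 mm

Required P_cr = n·P = 2.7 × 73.7 = 199.0 kN
L_e = K·L = 0.7 × 0.404 = 0.2828 m
Required I = P_cr·L_e²/(π²E) = 1.990×10^5 × 0.2828² / (π² × 1.13×10^11) = 1.427×10^-8 m⁴
I_req = 1.427×10^4 mm⁴
Solid circle: I = πd⁴/64  ⇒  d = (64I/π)^(1/4) = (64×1.427×10^4/π)^(1/4) = 23.2 mm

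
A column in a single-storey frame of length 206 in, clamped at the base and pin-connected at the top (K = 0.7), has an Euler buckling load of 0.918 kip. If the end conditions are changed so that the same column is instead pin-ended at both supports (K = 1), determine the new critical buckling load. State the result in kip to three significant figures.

P_cr ∝ 1/K², so P_cr,new = P_cr,old × (K_old/K_new)² = 0.918 × (0.7/1)²
= 0.918 × 0.4900 = 0.450 kip

P_cr ≈ 0.450 kip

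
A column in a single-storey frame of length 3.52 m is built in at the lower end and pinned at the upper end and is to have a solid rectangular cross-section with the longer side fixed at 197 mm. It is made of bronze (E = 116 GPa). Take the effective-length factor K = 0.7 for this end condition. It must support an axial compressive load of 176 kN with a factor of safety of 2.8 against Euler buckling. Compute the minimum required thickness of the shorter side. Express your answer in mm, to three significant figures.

Required P_cr = n·P = 2.8 × 176 = 492.8 kN
L_e = K·L = 0.7 × 3.52 = 2.464 m
Required I = P_cr·L_e²/(π²E) = 4.928×10^5 × 2.464² / (π² × 1.16×10^11) = 2.613×10^-6 m⁴
I_req = 2.613×10^6 mm⁴
Rectangle, weak axis: I_min = h·b³/12 with h = 197 mm fixed  ⇒  b = (12I/h)^(1/3) = 54.2 mm

b ≈ 54.2 mm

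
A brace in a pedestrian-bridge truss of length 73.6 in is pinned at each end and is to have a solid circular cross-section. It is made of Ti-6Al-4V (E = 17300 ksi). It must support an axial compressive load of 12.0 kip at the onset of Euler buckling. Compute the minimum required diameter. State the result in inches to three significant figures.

L_e = K·L = 1 × 73.6 = 73.60 in
Required I = P_cr·L_e²/(π²E) = 1.200×10^4 × 73.60² / (π² × 1.73×10^7) = 0.3807 in⁴
Solid circle: I = πd⁴/64  ⇒  d = (64I/π)^(1/4) = (64×0.3807/π)^(1/4) = 1.67 in

d ≈ 1.67 in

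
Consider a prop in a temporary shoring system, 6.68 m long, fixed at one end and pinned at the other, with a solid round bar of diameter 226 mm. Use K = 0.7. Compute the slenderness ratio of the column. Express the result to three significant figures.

λ ≈ 82.8

For a solid circle r = d/4 = 226/4 = 56.50 mm
L_e = K·L = 0.7 × 6.68 m = 4.676 m = 4676.0 mm
λ = L_e / r_min = 4676.0 / 56.50 = 82.8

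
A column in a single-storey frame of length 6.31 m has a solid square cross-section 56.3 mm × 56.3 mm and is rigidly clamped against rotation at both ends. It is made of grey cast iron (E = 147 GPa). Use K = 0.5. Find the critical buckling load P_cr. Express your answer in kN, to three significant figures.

I = a⁴/12 = 56.3⁴/12 = 8.372×10^5 mm⁴
I = 8.372×10^5 mm⁴ = 8.372×10^-7 m⁴
Effective length L_e = K·L = 0.5 × 6.31 = 3.155 m
P_cr = π²EI / L_e² = π² × 147×10⁹ × 8.372×10^-7 / 3.155² = 1.220×10^5 N

P_cr ≈ 122 kN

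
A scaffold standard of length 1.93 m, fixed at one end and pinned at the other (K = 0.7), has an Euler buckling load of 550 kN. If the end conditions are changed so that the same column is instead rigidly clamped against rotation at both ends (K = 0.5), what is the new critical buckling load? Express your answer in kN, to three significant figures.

P_cr ≈ 1080 kN

P_cr ∝ 1/K², so P_cr,new = P_cr,old × (K_old/K_new)² = 550 × (0.7/0.5)²
= 550 × 1.960 = 1080 kN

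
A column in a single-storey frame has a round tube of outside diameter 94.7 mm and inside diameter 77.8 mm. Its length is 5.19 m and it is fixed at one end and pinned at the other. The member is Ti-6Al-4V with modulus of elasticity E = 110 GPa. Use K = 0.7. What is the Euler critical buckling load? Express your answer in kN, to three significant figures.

d_o = 94.7 mm, d_i = 77.8 mm
I = π(d_o⁴ − d_i⁴)/64 = π(94.7⁴ − 77.80⁴)/64 = 2.150×10^6 mm⁴
I = 2.150×10^6 mm⁴ = 2.150×10^-6 m⁴
Effective length L_e = K·L = 0.7 × 5.19 = 3.633 m
P_cr = π²EI / L_e² = π² × 110×10⁹ × 2.150×10^-6 / 3.633² = 1.768×10^5 N

P_cr ≈ 177 kN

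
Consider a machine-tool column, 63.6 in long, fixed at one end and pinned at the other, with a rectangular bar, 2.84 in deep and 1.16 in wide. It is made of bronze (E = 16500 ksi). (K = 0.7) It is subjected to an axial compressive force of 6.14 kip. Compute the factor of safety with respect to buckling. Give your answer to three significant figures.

Buckling occurs about the weak axis: I_min = h·b³/12 with b = 1.16 in (the shorter side).
I_min = 2.84×1.16³/12 = 0.3694 in⁴
Effective length L_e = K·L = 0.7 × 63.6 = 44.52 in
P_cr = π²EI / L_e² = π² × 16500×10³ × 0.3694 / 44.52² = 3.035×10^4 lb
Factor of safety n = P_cr / P = 30.352 / 6.14 = 4.94

n ≈ 4.94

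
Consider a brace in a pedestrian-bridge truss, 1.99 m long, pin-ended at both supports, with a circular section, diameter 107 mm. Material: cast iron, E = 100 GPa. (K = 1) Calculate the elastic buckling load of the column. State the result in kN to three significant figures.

P_cr ≈ 1600 kN

I = πd⁴/64 = π×107⁴/64 = 6.434×10^6 mm⁴
I = 6.434×10^6 mm⁴ = 6.434×10^-6 m⁴
Effective length L_e = K·L = 1 × 1.99 = 1.990 m
P_cr = π²EI / L_e² = π² × 100×10⁹ × 6.434×10^-6 / 1.990² = 1.604×10^6 N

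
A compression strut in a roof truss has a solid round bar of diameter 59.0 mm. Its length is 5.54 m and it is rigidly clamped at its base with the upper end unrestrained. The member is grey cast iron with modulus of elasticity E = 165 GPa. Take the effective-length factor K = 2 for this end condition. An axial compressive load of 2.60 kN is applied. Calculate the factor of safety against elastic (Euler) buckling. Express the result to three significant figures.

n ≈ 3.03

I = πd⁴/64 = π×59.0⁴/64 = 5.948×10^5 mm⁴
I = 5.948×10^5 mm⁴ = 5.948×10^-7 m⁴
Effective length L_e = K·L = 2 × 5.54 = 11.08 m
P_cr = π²EI / L_e² = π² × 165×10⁹ × 5.948×10^-7 / 11.08² = 7.890×10^3 N
Factor of safety n = P_cr / P = 7.8901 / 2.60 = 3.03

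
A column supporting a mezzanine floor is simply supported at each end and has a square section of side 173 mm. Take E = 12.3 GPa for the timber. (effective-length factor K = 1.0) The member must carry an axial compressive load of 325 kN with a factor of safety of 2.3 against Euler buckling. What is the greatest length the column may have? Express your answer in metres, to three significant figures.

I = a⁴/12 = 173⁴/12 = 7.465×10^7 mm⁴
I = 7.465×10^-5 m⁴
Required critical load P_cr = n·P = 2.3 × 325 = 747.5 kN = 7.475×10^5 N
From P_cr = π²EI/(K·L)²:  L = (1/K)·√(π²EI/P_cr) = (1/1)·√(π²×1.23×10^10×7.465×10^-5/7.475×10^5)
L = 3.48 m

L_max ≈ 3.48 m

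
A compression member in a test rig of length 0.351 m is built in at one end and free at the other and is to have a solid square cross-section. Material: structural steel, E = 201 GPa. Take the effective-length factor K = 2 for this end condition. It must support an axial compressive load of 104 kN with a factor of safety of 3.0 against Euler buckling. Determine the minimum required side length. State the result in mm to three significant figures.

a ≈ 31.1 mm

Required P_cr = n·P = 3.0 × 104 = 312.0 kN
L_e = K·L = 2 × 0.351 = 0.7020 m
Required I = P_cr·L_e²/(π²E) = 3.120×10^5 × 0.7020² / (π² × 2.01×10^11) = 7.751×10^-8 m⁴
I_req = 7.751×10^4 mm⁴
Solid square: I = a⁴/12  ⇒  a = (12I)^(1/4) = (12×7.751×10^4)^(1/4) = 31.1 mm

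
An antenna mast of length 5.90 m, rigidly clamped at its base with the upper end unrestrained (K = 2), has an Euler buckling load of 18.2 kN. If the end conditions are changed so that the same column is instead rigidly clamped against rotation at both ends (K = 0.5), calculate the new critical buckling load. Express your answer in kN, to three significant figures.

P_cr ∝ 1/K², so P_cr,new = P_cr,old × (K_old/K_new)² = 18.2 × (2/0.5)²
= 18.2 × 16.00 = 291 kN

P_cr ≈ 291 kN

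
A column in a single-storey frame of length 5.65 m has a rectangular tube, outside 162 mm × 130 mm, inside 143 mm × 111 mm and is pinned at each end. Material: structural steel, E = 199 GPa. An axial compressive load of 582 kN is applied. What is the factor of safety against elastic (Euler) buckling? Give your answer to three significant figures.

n ≈ 1.41

Weak-axis I_min = (h_o·b_o³ − h_i·b_i³)/12 with b_o = 130, b_i = 111.0 mm (shorter outer/inner sides).
I_min = (162×130³ − 143.0×111.0³)/12 = 1.336×10^7 mm⁴
I = 1.336×10^7 mm⁴ = 1.336×10^-5 m⁴
Effective length L_e = K·L = 1 × 5.65 = 5.650 m
P_cr = π²EI / L_e² = π² × 199×10⁹ × 1.336×10^-5 / 5.650² = 8.221×10^5 N
Factor of safety n = P_cr / P = 822.10 / 582 = 1.41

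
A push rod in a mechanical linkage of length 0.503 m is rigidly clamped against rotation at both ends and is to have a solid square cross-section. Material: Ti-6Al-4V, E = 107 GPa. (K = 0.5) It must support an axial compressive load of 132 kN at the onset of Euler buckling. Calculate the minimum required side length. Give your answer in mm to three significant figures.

L_e = K·L = 0.5 × 0.503 = 0.2515 m
Required I = P_cr·L_e²/(π²E) = 1.320×10^5 × 0.2515² / (π² × 1.07×10^11) = 7.906×10^-9 m⁴
I_req = 7.906×10^3 mm⁴
Solid square: I = a⁴/12  ⇒  a = (12I)^(1/4) = (12×7.906×10^3)^(1/4) = 17.6 mm

a ≈ 17.6 mm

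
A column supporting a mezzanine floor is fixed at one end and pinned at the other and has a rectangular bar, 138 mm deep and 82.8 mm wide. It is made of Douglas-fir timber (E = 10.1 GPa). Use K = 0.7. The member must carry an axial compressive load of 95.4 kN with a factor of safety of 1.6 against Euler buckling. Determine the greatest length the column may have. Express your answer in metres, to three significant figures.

Buckling occurs about the weak axis: I_min = h·b³/12 with b = 82.8 mm (the shorter side).
I_min = 138×82.8³/12 = 6.528×10^6 mm⁴
I = 6.528×10^-6 m⁴
Required critical load P_cr = n·P = 1.6 × 95.4 = 152.6 kN = 1.526×10^5 N
From P_cr = π²EI/(K·L)²:  L = (1/K)·√(π²EI/P_cr) = (1/0.7)·√(π²×1.01×10^10×6.528×10^-6/1.526×10^5)
L = 2.95 m

L_max ≈ 2.95 m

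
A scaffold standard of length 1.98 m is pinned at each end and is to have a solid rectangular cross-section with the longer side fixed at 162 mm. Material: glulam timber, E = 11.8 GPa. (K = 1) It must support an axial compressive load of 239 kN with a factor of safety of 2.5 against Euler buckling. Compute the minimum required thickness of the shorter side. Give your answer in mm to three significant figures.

b ≈ 114 mm

Required P_cr = n·P = 2.5 × 239 = 597.5 kN
L_e = K·L = 1 × 1.98 = 1.980 m
Required I = P_cr·L_e²/(π²E) = 5.975×10^5 × 1.980² / (π² × 1.18×10^10) = 2.011×10^-5 m⁴
I_req = 2.011×10^7 mm⁴
Rectangle, weak axis: I_min = h·b³/12 with h = 162 mm fixed  ⇒  b = (12I/h)^(1/3) = 114 mm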